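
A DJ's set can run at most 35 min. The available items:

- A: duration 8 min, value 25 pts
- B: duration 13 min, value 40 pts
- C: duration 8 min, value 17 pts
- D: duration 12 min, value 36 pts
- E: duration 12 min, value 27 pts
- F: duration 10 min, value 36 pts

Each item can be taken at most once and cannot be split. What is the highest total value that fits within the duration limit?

112 pts

Check high-value combinations within 35 min:
- B+D+F: duration 13+12+10=35, value 40+36+36=112
- B+E+F: duration 13+12+10=35, value 40+27+36=103
- A+B+F: duration 8+13+10=31, value 25+40+36=101
Best: 112 pts.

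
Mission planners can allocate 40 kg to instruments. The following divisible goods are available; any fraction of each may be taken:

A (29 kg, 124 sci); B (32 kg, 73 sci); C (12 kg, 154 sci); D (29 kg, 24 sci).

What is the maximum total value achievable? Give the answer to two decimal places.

273.72

Take in order of value per unit:
- C (154/12 per unit): all 12 → value 154, running total 154.00
- A (124/29 per unit): 28 of 29 → value 28×124/29 = 119.7241, running total 273.72
Total 273.72.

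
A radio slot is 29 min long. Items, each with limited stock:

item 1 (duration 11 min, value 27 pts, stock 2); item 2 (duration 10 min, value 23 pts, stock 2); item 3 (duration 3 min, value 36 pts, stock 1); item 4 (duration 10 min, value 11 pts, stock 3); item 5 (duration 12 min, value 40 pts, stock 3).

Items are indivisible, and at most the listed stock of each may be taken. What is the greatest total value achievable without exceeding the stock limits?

116 pts

Top feasible selections:
- 1×item 3 + 2×item 5: duration 27, value 116
- 1×item 1 + 1×item 3 + 1×item 5: duration 26, value 103
- 1×item 2 + 1×item 3 + 1×item 5: duration 25, value 99
- 2×item 1 + 1×item 3: duration 25, value 90
Best: 116 pts.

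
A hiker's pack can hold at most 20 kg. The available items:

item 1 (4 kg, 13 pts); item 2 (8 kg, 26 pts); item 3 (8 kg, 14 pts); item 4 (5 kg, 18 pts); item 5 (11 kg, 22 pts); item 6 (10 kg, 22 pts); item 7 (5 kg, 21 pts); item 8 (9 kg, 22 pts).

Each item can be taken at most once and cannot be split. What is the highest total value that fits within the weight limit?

Check high-value combinations within 20 kg:
- item 2+item 4+item 7: weight 8+5+5=18, value 26+18+21=65
- item 4+item 7+item 8: weight 5+5+9=19, value 18+21+22=61
- item 4+item 6+item 7: weight 5+10+5=20, value 18+22+21=61
- item 1+item 2+item 7: weight 4+8+5=17, value 13+26+21=60
Best: 65 pts.

65 pts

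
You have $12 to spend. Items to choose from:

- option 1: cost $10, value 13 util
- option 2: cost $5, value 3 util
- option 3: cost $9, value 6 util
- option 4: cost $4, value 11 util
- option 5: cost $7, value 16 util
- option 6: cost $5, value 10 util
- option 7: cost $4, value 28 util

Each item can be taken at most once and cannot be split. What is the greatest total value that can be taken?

This is a 0/1 knapsack; check combinations near the capacity.
- option 5+option 7: cost 7+4=11, value 16+28=44
- option 4+option 7: cost 4+4=8, value 11+28=39
- option 6+option 7: cost 5+4=9, value 10+28=38
- option 2+option 7: cost 5+4=9, value 3+28=31
- option 7: cost 4, value 28
Best: 44 util.

44 util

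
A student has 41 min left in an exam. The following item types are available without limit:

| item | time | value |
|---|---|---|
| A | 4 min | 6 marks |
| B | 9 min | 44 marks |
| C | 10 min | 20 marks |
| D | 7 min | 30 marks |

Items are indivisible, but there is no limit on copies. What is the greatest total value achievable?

192 marks

Best value-per-unit is B at 44/9; filling with it alone gives 4×44 = 176.
Optimal mix: 3×B + 2×D → time 41, value 192.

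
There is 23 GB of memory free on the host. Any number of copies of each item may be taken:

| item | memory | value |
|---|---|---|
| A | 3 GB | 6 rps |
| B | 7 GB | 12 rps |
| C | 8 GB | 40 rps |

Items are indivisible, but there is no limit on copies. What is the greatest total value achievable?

92 rps

Best value-per-unit is C at 40/8; filling with it alone gives 2×40 = 80.
Optimal mix: 2×A + 2×C → memory 22, value 92.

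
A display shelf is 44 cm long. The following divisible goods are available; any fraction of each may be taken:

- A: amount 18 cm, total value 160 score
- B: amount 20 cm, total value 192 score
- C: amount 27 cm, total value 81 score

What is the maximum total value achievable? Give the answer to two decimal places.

Take in order of value per unit:
- B (192/20 per unit): all 20 → value 192, running total 192.00
- A (160/18 per unit): all 18 → value 160, running total 352.00
- C (81/27 per unit): 6 of 27 → value 6×81/27 = 18.0000, running total 370.00
Total 370.00.

370.00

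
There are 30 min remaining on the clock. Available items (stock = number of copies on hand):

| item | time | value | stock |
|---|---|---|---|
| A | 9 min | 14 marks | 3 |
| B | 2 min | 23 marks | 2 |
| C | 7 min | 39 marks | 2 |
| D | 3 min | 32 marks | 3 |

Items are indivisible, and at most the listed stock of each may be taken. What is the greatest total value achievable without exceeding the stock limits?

220 marks

Top feasible selections:
- 2×B + 2×C + 3×D: time 27, value 220
- 1×B + 2×C + 3×D: time 25, value 197
- 1×A + 2×B + 1×C + 3×D: time 29, value 195
Best: 220 marks.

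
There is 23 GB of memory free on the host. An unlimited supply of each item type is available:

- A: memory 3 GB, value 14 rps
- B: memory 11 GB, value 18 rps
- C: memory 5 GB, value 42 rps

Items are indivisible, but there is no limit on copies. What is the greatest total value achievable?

Best value-per-unit is C at 42/5; filling with it alone gives 4×42 = 168.
Optimal mix: 1×A + 4×C → memory 23, value 182.

182 rps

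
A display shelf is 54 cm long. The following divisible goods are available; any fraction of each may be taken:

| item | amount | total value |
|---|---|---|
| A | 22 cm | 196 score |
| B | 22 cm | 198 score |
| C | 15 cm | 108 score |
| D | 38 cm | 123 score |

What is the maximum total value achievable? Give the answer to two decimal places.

Take in order of value per unit:
- B (198/22 per unit): all 22 → value 198, running total 198.00
- A (196/22 per unit): all 22 → value 196, running total 394.00
- C (108/15 per unit): 10 of 15 → value 10×108/15 = 72.0000, running total 466.00
Total 466.00.

466.00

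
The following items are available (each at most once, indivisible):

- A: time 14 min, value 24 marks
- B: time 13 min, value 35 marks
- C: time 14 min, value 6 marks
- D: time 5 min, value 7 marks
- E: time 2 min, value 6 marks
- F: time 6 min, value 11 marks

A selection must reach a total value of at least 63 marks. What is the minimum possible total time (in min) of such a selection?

Subsets with value ≥ 63, sorted by total time:
- A+B+E: time 29, value 65
- A+B+D: time 32, value 66
- A+B+F: time 33, value 70
Minimum time: 29 min.

29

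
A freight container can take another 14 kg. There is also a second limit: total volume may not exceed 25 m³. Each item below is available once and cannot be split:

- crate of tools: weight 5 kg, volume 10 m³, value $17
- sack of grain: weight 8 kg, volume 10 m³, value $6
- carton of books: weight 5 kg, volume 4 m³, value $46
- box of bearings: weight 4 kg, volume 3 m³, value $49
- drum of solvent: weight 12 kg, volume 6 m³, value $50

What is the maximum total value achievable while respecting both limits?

Feasible sets respecting both limits:
- crate of tools+carton of books+box of bearings: weight 14, volume 17, value 112
- carton of books+box of bearings: weight 9, volume 7, value 95
- crate of tools+box of bearings: weight 9, volume 13, value 66
Best: $112.

$112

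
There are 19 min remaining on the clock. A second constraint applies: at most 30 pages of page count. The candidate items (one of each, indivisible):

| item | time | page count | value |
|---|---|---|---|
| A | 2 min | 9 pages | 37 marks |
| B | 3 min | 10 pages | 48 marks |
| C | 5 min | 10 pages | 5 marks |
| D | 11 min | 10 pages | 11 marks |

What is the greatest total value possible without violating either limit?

Feasible sets respecting both limits:
- A+B+D: time 16, page count 29, value 96
- A+B+C: time 10, page count 29, value 90
- A+B: time 5, page count 19, value 85
- B+C+D: time 19, page count 30, value 64
Best: 96 marks.

96 marks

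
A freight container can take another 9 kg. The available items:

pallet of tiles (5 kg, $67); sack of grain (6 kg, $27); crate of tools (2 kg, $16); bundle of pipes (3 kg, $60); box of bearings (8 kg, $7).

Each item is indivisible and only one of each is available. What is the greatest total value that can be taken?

$127

Check high-value combinations within 9 kg:
- pallet of tiles+bundle of pipes: weight 5+3=8, value 67+60=127
- sack of grain+bundle of pipes: weight 6+3=9, value 27+60=87
- pallet of tiles+crate of tools: weight 5+2=7, value 67+16=83
- crate of tools+bundle of pipes: weight 2+3=5, value 16+60=76
- pallet of tiles: weight 5, value 67
Best: $127.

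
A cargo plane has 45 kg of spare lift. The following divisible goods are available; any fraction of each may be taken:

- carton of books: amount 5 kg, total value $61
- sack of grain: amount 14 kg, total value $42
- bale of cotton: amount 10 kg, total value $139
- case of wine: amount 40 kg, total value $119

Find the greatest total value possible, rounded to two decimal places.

Take in order of value per unit:
- bale of cotton (139/10 per unit): all 10 → value 139, running total 139.00
- carton of books (61/5 per unit): all 5 → value 61, running total 200.00
- sack of grain (42/14 per unit): all 14 → value 42, running total 242.00
- case of wine (119/40 per unit): 16 of 40 → value 16×119/40 = 47.6000, running total 289.60
Total 289.60.

289.60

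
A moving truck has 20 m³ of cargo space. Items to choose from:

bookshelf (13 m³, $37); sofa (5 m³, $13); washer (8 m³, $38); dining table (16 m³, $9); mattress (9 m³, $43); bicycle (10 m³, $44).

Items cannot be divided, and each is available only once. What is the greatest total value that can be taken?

$87

Check high-value combinations within 20 m³:
- mattress+bicycle: volume 9+10=19, value 43+44=87
- washer+bicycle: volume 8+10=18, value 38+44=82
- washer+mattress: volume 8+9=17, value 38+43=81
- sofa+bicycle: volume 5+10=15, value 13+44=57
Best: $87.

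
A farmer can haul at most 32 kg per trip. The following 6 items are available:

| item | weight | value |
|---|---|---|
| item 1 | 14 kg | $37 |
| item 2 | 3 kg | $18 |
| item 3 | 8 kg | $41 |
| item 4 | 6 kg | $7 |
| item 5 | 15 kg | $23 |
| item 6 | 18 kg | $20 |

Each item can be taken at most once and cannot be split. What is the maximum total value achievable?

$103

Check high-value combinations within 32 kg:
- item 1+item 2+item 3+item 4: weight 14+3+8+6=31, value 37+18+41+7=103
- item 1+item 2+item 3: weight 14+3+8=25, value 37+18+41=96
- item 2+item 3+item 4+item 5: weight 3+8+6+15=32, value 18+41+7+23=89
Best: $103.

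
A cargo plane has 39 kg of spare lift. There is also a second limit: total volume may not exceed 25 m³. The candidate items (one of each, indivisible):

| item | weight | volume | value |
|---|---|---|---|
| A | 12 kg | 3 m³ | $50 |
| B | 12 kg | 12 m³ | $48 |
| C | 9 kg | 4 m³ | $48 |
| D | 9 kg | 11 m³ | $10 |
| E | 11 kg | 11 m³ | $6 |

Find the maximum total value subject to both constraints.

$146

Feasible sets respecting both limits:
- A+B+C: weight 33, volume 19, value 146
- A+C+D: weight 30, volume 18, value 108
- A+C+E: weight 32, volume 18, value 104
Best: $146.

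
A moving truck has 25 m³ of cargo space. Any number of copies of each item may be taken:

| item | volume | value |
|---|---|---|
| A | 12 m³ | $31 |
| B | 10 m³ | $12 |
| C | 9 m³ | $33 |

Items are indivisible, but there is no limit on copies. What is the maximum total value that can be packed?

Best value-per-unit is C at 33/9, and filling with it alone uses volume 2×9=18. No mix of the others beats 2×33 = 66.

$66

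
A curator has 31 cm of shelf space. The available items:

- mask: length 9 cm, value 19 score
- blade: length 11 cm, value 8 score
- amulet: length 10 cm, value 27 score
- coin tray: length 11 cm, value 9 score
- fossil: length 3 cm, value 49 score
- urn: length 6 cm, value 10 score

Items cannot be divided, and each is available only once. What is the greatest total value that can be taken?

105 score

This is a 0/1 knapsack; check combinations near the capacity.
- mask+amulet+fossil+urn: length 9+10+3+6=28, value 19+27+49+10=105
- mask+amulet+fossil: length 9+10+3=22, value 19+27+49=95
- amulet+coin tray+fossil+urn: length 10+11+3+6=30, value 27+9+49+10=95
Best: 105 score.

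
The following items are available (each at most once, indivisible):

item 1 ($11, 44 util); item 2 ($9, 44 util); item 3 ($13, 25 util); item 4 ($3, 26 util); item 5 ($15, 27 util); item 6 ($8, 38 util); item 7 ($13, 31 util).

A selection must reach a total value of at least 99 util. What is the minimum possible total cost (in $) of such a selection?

20

Subsets with value ≥ 99, sorted by total cost:
- item 2+item 4+item 6: cost 20, value 108
- item 1+item 4+item 6: cost 22, value 108
Minimum cost: 20 $.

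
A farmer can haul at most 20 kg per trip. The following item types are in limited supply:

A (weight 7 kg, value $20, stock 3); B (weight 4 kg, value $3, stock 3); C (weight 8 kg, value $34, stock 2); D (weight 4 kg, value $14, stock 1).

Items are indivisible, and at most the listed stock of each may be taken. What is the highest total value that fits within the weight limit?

$82

Top feasible selections:
- 2×C + 1×D: weight 20, value 82
- 1×B + 2×C: weight 20, value 71
- 2×C: weight 16, value 68
Best: $82.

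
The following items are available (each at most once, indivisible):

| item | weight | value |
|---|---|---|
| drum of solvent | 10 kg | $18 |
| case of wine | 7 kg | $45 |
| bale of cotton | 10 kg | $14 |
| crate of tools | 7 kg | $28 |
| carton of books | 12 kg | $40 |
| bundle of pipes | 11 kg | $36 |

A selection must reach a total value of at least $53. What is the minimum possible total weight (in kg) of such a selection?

Subsets with value ≥ 53, sorted by total weight:
- case of wine+crate of tools: weight 14, value 73
- drum of solvent+case of wine: weight 17, value 63
- case of wine+bale of cotton: weight 17, value 59
Minimum weight: 14 kg.

14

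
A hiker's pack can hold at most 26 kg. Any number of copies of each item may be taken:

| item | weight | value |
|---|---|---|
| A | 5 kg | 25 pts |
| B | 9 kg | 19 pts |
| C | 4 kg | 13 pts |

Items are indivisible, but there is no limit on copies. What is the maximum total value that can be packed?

Best value-per-unit is A at 25/5, and filling with it alone uses weight 5×5=25. No mix of the others beats 5×25 = 125.

125 pts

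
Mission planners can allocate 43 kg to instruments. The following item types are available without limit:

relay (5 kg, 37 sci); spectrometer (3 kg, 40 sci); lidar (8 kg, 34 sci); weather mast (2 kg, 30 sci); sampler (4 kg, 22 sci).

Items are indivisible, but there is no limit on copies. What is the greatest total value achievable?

Best value-per-unit is weather mast at 30/2; filling with it alone gives 21×30 = 630.
Optimal mix: 1×spectrometer + 20×weather mast → mass 43, value 640.

640 sci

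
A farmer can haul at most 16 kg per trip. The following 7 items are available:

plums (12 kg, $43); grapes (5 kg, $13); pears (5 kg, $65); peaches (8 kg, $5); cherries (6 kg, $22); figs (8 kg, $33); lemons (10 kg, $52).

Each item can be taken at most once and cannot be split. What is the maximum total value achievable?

Check high-value combinations within 16 kg:
- pears+lemons: weight 5+10=15, value 65+52=117
- grapes+pears+cherries: weight 5+5+6=16, value 13+65+22=100
- pears+figs: weight 5+8=13, value 65+33=98
Best: $117.

$117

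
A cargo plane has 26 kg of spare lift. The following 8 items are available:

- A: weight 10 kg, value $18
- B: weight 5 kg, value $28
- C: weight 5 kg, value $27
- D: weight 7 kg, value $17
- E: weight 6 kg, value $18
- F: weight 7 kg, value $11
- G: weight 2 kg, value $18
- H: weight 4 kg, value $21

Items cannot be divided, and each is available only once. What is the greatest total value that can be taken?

Check high-value combinations within 26 kg:
- B+C+E+G+H: weight 5+5+6+2+4=22, value 28+27+18+18+21=112
- A+B+C+G+H: weight 10+5+5+2+4=26, value 18+28+27+18+21=112
- B+C+D+G+H: weight 5+5+7+2+4=23, value 28+27+17+18+21=111
- B+C+D+E+G: weight 5+5+7+6+2=25, value 28+27+17+18+18=108
- B+C+F+G+H: weight 5+5+7+2+4=23, value 28+27+11+18+21=105
Best: $112.

$112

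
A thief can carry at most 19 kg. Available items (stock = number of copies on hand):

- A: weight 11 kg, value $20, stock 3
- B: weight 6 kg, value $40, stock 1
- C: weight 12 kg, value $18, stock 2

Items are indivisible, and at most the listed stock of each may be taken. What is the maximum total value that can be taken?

$60

Best selections within weight 19 and stock limits:
- 1×A + 1×B: weight 17, value 60
- 1×B + 1×C: weight 18, value 58
Best: $60.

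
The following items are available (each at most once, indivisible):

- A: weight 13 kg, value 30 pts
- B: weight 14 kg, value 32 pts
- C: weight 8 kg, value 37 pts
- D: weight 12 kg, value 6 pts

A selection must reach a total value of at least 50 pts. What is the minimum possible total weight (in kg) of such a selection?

21

Subsets with value ≥ 50, sorted by total weight:
- A+C: weight 21, value 67
- B+C: weight 22, value 69
- A+B: weight 27, value 62
Minimum weight: 21 kg.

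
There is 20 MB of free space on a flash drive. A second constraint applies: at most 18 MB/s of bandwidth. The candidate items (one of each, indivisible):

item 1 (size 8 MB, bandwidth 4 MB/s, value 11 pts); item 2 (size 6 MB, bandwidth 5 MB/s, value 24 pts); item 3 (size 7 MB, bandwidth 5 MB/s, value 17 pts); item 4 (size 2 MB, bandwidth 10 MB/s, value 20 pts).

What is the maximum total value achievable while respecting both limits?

44 pts

Feasible sets respecting both limits:
- item 2+item 4: size 8, bandwidth 15, value 44
- item 2+item 3: size 13, bandwidth 10, value 41
- item 3+item 4: size 9, bandwidth 15, value 37
- item 1+item 2: size 14, bandwidth 9, value 35
Best: 44 pts.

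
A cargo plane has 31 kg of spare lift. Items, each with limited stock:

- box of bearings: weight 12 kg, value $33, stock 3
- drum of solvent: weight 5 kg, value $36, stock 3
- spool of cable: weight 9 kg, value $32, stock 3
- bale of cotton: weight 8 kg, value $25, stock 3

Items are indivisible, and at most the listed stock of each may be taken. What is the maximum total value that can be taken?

Top feasible selections:
- 3×drum of solvent + 2×bale of cotton: weight 31, value 158
- 1×box of bearings + 3×drum of solvent: weight 27, value 141
Best: $158.

$158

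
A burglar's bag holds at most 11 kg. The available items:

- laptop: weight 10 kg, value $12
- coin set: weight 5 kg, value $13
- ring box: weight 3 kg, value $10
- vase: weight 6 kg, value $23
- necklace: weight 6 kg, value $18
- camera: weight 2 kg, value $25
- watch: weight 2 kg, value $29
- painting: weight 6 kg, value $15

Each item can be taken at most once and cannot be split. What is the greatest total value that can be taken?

$77

Check high-value combinations within 11 kg:
- vase+camera+watch: weight 6+2+2=10, value 23+25+29=77
- necklace+camera+watch: weight 6+2+2=10, value 18+25+29=72
- camera+watch+painting: weight 2+2+6=10, value 25+29+15=69
- coin set+camera+watch: weight 5+2+2=9, value 13+25+29=67
Best: $77.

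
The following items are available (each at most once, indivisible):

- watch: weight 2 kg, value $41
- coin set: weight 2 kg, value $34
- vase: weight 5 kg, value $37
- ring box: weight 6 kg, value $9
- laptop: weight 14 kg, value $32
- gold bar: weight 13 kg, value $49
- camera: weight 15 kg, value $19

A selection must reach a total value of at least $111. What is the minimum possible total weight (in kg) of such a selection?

9

Subsets with value ≥ 111, sorted by total weight:
- watch+coin set+vase: weight 9, value 112
- watch+coin set+vase+ring box: weight 15, value 121
- watch+coin set+gold bar: weight 17, value 124
- watch+vase+gold bar: weight 20, value 127
Minimum weight: 9 kg.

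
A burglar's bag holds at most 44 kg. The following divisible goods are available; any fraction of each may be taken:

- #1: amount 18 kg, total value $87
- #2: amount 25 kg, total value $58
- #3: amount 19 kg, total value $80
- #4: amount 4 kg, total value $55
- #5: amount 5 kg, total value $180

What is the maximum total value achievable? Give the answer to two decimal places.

393.58

Take in order of value per unit:
- #5 (180/5 per unit): all 5 → value 180, running total 180.00
- #4 (55/4 per unit): all 4 → value 55, running total 235.00
- #1 (87/18 per unit): all 18 → value 87, running total 322.00
- #3 (80/19 per unit): 17 of 19 → value 17×80/19 = 71.5789, running total 393.58
Total 393.58.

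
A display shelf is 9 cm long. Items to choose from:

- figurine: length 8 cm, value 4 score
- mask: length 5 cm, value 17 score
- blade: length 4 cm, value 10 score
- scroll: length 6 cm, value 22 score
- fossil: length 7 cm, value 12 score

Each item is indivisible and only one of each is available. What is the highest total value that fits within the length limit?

Check high-value combinations within 9 cm:
- mask+blade: length 5+4=9, value 17+10=27
- scroll: length 6, value 22
- mask: length 5, value 17
- fossil: length 7, value 12
Best: 27 score.

27 score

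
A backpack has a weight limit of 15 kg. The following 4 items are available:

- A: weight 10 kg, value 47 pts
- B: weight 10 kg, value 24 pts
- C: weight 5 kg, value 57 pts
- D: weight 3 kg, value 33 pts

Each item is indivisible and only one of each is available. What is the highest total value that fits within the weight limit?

Check high-value combinations within 15 kg:
- A+C: weight 10+5=15, value 47+57=104
- C+D: weight 5+3=8, value 57+33=90
- B+C: weight 10+5=15, value 24+57=81
Best: 104 pts.

104 pts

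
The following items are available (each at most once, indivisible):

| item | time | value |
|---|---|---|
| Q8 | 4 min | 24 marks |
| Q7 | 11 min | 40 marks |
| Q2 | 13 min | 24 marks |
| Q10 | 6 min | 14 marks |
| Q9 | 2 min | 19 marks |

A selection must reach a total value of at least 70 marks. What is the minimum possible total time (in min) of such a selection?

Subsets with value ≥ 70, sorted by total time:
- Q8+Q7+Q9: time 17, value 83
- Q7+Q10+Q9: time 19, value 73
- Q8+Q7+Q10: time 21, value 78
Minimum time: 17 min.

17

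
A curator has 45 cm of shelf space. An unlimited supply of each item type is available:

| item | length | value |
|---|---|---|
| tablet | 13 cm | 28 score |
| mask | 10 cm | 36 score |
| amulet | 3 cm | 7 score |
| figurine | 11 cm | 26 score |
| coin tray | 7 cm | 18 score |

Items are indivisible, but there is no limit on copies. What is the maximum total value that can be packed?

151 score

Best value-per-unit is mask at 36/10; filling with it alone gives 4×36 = 144.
Optimal mix: 4×mask + 1×amulet → length 43, value 151.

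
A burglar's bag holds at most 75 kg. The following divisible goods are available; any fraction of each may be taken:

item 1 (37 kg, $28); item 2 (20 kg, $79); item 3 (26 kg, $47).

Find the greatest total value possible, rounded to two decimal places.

Take in order of value per unit:
- item 2 (79/20 per unit): all 20 → value 79, running total 79.00
- item 3 (47/26 per unit): all 26 → value 47, running total 126.00
- item 1 (28/37 per unit): 29 of 37 → value 29×28/37 = 21.9459, running total 147.95
Total 147.95.

147.95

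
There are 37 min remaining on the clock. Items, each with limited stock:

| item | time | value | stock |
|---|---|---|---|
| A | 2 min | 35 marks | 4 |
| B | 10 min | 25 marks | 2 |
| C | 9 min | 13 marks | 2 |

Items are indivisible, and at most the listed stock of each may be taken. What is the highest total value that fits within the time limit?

Best selections within time 37 and stock limits:
- 4×A + 2×B + 1×C: time 37, value 203
- 4×A + 1×B + 2×C: time 36, value 191
- 4×A + 2×B: time 28, value 190
- 4×A + 1×B + 1×C: time 27, value 178
Best: 203 marks.

203 marks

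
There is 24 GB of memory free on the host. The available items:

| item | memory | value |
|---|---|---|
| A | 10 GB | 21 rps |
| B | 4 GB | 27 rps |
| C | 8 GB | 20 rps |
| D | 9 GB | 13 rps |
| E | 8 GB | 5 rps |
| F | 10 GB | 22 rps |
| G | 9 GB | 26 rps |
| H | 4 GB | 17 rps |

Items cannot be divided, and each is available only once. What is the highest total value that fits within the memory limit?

This is a 0/1 knapsack; check combinations near the capacity.
- B+F+G: memory 4+10+9=23, value 27+22+26=75
- A+B+G: memory 10+4+9=23, value 21+27+26=74
- B+C+G: memory 4+8+9=21, value 27+20+26=73
Best: 75 rps.

75 rps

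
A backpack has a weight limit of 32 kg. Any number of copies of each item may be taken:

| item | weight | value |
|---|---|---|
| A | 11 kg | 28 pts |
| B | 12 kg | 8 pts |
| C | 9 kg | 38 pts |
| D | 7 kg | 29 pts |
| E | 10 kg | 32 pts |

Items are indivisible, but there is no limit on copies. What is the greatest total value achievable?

134 pts

Best value-per-unit is C at 38/9; filling with it alone gives 3×38 = 114.
Optimal mix: 2×C + 2×D → weight 32, value 134.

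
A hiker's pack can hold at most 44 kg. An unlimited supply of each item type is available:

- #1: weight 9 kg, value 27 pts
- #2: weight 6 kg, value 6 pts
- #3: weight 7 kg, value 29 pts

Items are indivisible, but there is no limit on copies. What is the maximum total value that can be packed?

Best value-per-unit is #3 at 29/7, and filling with it alone uses weight 6×7=42. No mix of the others beats 6×29 = 174.

174 pts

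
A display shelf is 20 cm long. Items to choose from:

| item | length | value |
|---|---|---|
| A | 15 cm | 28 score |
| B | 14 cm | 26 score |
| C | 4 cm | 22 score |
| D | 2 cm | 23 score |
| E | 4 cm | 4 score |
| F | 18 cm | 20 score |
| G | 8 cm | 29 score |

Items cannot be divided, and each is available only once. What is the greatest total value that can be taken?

Check high-value combinations within 20 cm:
- C+D+E+G: length 4+2+4+8=18, value 22+23+4+29=78
- C+D+G: length 4+2+8=14, value 22+23+29=74
- B+C+D: length 14+4+2=20, value 26+22+23=71
- D+E+G: length 2+4+8=14, value 23+4+29=56
- C+E+G: length 4+4+8=16, value 22+4+29=55
Best: 78 score.

78 score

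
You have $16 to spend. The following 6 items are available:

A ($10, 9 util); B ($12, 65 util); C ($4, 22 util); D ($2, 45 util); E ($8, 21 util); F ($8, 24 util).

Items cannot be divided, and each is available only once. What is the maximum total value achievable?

110 util

This is a 0/1 knapsack; check combinations near the capacity.
- B+D: cost 12+2=14, value 65+45=110
- C+D+F: cost 4+2+8=14, value 22+45+24=91
- C+D+E: cost 4+2+8=14, value 22+45+21=88
Best: 110 util.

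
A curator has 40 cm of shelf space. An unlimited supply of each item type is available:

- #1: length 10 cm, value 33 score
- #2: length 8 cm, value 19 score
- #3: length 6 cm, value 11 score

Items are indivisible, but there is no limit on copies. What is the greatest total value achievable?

Best value-per-unit is #1 at 33/10, and filling with it alone uses length 4×10=40. No mix of the others beats 4×33 = 132.

132 score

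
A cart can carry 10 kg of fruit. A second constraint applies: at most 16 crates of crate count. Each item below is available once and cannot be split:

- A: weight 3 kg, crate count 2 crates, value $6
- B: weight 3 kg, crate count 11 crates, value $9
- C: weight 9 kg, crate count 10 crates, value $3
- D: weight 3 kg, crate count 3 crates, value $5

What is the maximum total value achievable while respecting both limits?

Feasible sets respecting both limits:
- A+B+D: weight 9, crate count 16, value 20
- A+B: weight 6, crate count 13, value 15
- B+D: weight 6, crate count 14, value 14
- A+D: weight 6, crate count 5, value 11
Best: $20.

$20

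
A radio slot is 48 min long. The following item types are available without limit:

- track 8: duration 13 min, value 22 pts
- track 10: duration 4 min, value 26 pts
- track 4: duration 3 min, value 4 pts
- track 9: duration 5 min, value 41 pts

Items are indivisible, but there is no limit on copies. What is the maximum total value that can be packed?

380 pts

Best value-per-unit is track 9 at 41/5; filling with it alone gives 9×41 = 369.
Optimal mix: 2×track 10 + 8×track 9 → duration 48, value 380.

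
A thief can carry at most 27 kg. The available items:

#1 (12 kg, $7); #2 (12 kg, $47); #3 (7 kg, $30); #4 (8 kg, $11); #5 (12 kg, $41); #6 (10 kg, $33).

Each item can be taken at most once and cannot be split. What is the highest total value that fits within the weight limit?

$88

This is a 0/1 knapsack; check combinations near the capacity.
- #2+#5: weight 12+12=24, value 47+41=88
- #2+#3+#4: weight 12+7+8=27, value 47+30+11=88
- #3+#4+#5: weight 7+8+12=27, value 30+11+41=82
- #2+#6: weight 12+10=22, value 47+33=80
Best: $88.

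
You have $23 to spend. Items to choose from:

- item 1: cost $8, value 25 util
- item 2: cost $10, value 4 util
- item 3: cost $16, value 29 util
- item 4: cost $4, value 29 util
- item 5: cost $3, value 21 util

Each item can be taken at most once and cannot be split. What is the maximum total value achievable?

79 util

Check high-value combinations within $23:
- item 3+item 4+item 5: cost 16+4+3=23, value 29+29+21=79
- item 1+item 4+item 5: cost 8+4+3=15, value 25+29+21=75
- item 3+item 4: cost 16+4=20, value 29+29=58
- item 1+item 2+item 4: cost 8+10+4=22, value 25+4+29=58
- item 1+item 4: cost 8+4=12, value 25+29=54
Best: 79 util.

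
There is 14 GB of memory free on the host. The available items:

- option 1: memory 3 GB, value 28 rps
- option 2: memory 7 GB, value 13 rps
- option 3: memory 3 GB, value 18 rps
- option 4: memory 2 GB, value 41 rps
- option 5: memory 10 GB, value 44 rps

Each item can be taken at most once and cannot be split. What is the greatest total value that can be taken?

87 rps

Check high-value combinations within 14 GB:
- option 1+option 3+option 4: memory 3+3+2=8, value 28+18+41=87
- option 4+option 5: memory 2+10=12, value 41+44=85
- option 1+option 2+option 4: memory 3+7+2=12, value 28+13+41=82
- option 2+option 3+option 4: memory 7+3+2=12, value 13+18+41=72
Best: 87 rps.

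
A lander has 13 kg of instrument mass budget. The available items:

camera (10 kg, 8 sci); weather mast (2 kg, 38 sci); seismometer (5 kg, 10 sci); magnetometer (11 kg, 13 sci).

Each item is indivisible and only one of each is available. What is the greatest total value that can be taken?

This is a 0/1 knapsack; check combinations near the capacity.
- weather mast+magnetometer: mass 2+11=13, value 38+13=51
- weather mast+seismometer: mass 2+5=7, value 38+10=48
- camera+weather mast: mass 10+2=12, value 8+38=46
- weather mast: mass 2, value 38
Best: 51 sci.

51 sci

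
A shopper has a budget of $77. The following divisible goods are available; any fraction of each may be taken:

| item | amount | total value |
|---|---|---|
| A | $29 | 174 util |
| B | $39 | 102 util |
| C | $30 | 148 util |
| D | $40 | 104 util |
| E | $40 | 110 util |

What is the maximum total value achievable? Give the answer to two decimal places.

371.50

Take in order of value per unit:
- A (174/29 per unit): all 29 → value 174, running total 174.00
- C (148/30 per unit): all 30 → value 148, running total 322.00
- E (110/40 per unit): 18 of 40 → value 18×110/40 = 49.5000, running total 371.50
Total 371.50.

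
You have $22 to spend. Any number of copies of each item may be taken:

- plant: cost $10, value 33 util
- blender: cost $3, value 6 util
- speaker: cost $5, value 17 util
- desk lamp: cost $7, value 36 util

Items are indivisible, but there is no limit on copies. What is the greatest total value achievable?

108 util

Best value-per-unit is desk lamp at 36/7, and filling with it alone uses cost 3×7=21. No mix of the others beats 3×36 = 108.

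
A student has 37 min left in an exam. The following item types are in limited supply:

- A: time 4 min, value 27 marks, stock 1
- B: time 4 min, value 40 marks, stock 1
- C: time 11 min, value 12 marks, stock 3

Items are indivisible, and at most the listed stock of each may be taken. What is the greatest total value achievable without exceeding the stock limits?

91 marks

Best selections within time 37 and stock limits:
- 1×A + 1×B + 2×C: time 30, value 91
- 1×A + 1×B + 1×C: time 19, value 79
Best: 91 marks.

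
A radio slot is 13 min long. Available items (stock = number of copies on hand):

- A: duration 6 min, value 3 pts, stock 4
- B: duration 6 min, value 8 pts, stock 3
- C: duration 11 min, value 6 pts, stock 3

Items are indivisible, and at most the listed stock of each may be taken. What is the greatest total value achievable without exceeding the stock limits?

16 pts

Top feasible selections:
- 2×B: duration 12, value 16
- 1×A + 1×B: duration 12, value 11
- 1×B: duration 6, value 8
Best: 16 pts.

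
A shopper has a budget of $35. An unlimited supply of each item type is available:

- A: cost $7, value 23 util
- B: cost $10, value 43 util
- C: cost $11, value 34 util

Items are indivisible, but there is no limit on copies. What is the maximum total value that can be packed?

Best value-per-unit is B at 43/10; filling with it alone gives 3×43 = 129.
Optimal mix: 2×A + 2×B → cost 34, value 132.

132 util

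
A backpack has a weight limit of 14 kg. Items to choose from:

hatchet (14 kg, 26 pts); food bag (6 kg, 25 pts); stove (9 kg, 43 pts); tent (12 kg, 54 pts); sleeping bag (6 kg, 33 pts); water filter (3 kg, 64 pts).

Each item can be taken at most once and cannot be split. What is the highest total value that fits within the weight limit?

107 pts

Check high-value combinations within 14 kg:
- stove+water filter: weight 9+3=12, value 43+64=107
- sleeping bag+water filter: weight 6+3=9, value 33+64=97
- food bag+water filter: weight 6+3=9, value 25+64=89
Best: 107 pts.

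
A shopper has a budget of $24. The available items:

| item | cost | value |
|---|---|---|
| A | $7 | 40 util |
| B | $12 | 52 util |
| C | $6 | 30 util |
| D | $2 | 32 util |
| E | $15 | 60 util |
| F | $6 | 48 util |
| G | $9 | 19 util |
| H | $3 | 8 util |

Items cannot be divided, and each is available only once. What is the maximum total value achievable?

This is a 0/1 knapsack; check combinations near the capacity.
- A+C+D+F+H: cost 7+6+2+6+3=24, value 40+30+32+48+8=158
- A+C+D+F: cost 7+6+2+6=21, value 40+30+32+48=150
- D+E+F: cost 2+15+6=23, value 32+60+48=140
Best: 158 util.

158 util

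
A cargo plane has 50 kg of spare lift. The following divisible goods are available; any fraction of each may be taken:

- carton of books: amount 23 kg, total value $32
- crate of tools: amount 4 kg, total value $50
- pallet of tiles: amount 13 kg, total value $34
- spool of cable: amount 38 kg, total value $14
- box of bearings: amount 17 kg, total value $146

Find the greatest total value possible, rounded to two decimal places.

Take in order of value per unit:
- crate of tools (50/4 per unit): all 4 → value 50, running total 50.00
- box of bearings (146/17 per unit): all 17 → value 146, running total 196.00
- pallet of tiles (34/13 per unit): all 13 → value 34, running total 230.00
- carton of books (32/23 per unit): 16 of 23 → value 16×32/23 = 22.2609, running total 252.26
Total 252.26.

252.26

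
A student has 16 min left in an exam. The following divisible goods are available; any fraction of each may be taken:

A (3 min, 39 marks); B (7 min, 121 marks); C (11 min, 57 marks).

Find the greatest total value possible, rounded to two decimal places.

191.09

Take in order of value per unit:
- B (121/7 per unit): all 7 → value 121, running total 121.00
- A (39/3 per unit): all 3 → value 39, running total 160.00
- C (57/11 per unit): 6 of 11 → value 6×57/11 = 31.0909, running total 191.09
Total 191.09.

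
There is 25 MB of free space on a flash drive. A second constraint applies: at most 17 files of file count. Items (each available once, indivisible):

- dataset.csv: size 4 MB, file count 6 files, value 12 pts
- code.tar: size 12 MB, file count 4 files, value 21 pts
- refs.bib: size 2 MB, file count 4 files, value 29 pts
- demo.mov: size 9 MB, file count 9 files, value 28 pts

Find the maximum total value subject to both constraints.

Feasible sets respecting both limits:
- code.tar+refs.bib+demo.mov: size 23, file count 17, value 78
- dataset.csv+code.tar+refs.bib: size 18, file count 14, value 62
- refs.bib+demo.mov: size 11, file count 13, value 57
- code.tar+refs.bib: size 14, file count 8, value 50
Best: 78 pts.

78 pts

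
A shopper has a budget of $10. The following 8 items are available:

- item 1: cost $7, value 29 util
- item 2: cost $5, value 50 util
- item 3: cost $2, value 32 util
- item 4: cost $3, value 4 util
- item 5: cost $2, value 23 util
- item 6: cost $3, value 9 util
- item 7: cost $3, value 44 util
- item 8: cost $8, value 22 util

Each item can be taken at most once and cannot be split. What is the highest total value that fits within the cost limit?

Check high-value combinations within $10:
- item 2+item 3+item 7: cost 5+2+3=10, value 50+32+44=126
- item 2+item 5+item 7: cost 5+2+3=10, value 50+23+44=117
- item 3+item 5+item 6+item 7: cost 2+2+3+3=10, value 32+23+9+44=108
- item 2+item 3+item 5: cost 5+2+2=9, value 50+32+23=105
Best: 126 util.

126 util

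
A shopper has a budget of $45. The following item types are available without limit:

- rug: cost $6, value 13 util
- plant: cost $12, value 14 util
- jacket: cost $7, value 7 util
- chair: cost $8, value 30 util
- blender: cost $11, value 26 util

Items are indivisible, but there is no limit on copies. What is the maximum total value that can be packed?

150 util

Best value-per-unit is chair at 30/8, and filling with it alone uses cost 5×8=40. No mix of the others beats 5×30 = 150.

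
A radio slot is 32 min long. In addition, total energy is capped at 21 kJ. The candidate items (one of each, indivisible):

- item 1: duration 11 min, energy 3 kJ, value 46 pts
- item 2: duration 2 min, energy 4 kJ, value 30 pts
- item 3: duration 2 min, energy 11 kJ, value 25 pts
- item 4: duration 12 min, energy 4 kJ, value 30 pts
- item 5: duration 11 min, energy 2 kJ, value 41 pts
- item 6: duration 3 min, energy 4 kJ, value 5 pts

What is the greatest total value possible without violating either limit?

142 pts

Feasible sets respecting both limits:
- item 1+item 2+item 3+item 5: duration 26, energy 20, value 142
- item 2+item 3+item 4+item 5: duration 27, energy 21, value 126
- item 1+item 2+item 5+item 6: duration 27, energy 13, value 122
- item 1+item 2+item 5: duration 24, energy 9, value 117
Best: 142 pts.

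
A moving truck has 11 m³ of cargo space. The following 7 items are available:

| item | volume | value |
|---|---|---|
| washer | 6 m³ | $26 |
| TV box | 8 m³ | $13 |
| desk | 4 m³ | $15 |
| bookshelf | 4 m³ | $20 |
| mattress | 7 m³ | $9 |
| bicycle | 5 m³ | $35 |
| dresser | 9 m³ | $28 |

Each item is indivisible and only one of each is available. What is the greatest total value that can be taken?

$61

Check high-value combinations within 11 m³:
- washer+bicycle: volume 6+5=11, value 26+35=61
- bookshelf+bicycle: volume 4+5=9, value 20+35=55
- desk+bicycle: volume 4+5=9, value 15+35=50
Best: $61.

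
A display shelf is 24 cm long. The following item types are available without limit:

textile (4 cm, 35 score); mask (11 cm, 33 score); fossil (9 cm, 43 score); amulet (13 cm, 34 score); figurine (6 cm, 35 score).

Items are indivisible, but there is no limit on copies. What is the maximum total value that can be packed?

210 score

Best value-per-unit is textile at 35/4, and filling with it alone uses length 6×4=24. No mix of the others beats 6×35 = 210.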